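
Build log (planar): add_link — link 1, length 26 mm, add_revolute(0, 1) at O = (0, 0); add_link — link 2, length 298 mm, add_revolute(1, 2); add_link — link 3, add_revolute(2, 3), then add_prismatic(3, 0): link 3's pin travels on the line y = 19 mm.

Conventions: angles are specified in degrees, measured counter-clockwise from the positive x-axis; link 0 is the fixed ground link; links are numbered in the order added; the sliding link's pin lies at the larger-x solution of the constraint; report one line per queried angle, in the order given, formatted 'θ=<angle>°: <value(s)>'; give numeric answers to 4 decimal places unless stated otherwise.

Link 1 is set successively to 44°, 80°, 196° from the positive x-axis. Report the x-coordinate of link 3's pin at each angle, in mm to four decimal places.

geometry: r = 26 mm, L = 298 mm, e = 19 mm
θ=44°: crank pin P = (r cos θ, r sin θ) = (18.702835, 18.061118)
θ=44°: h = r sin θ − e = 18.061118 − 19 = -0.938882
θ=44°: x = r cos θ + √(L² − h²) = 18.702835 + 297.998521 = 316.701356
θ=80°: crank pin P = (r cos θ, r sin θ) = (4.514853, 25.605002)
θ=80°: h = r sin θ − e = 25.605002 − 19 = 6.605002
θ=80°: x = r cos θ + √(L² − h²) = 4.514853 + 297.926793 = 302.441646
θ=196°: crank pin P = (r cos θ, r sin θ) = (-24.992804, -7.166571)
θ=196°: h = r sin θ − e = -7.166571 − 19 = -26.166571
θ=196°: x = r cos θ + √(L² − h²) = -24.992804 + 296.848969 = 271.856165

θ=44°: 316.7014
θ=80°: 302.4416
θ=196°: 271.8562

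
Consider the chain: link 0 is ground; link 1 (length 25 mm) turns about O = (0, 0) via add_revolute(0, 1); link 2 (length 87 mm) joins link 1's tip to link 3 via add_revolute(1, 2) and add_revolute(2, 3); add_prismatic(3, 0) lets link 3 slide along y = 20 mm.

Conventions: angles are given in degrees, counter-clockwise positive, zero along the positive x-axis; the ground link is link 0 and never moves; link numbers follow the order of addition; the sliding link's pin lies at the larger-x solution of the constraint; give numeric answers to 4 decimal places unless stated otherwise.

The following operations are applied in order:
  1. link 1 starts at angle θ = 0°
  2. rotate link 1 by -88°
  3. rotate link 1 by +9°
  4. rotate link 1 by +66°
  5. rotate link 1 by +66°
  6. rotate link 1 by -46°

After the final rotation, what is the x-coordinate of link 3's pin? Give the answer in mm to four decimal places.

geometry: r = 25 mm, L = 87 mm, e = 20 mm; θ starts at 0°
rotate link 1 by -88°: θ ← 0° -88° = -88°
rotate link 1 by +9°: θ ← -88° +9° = -79°
rotate link 1 by +66°: θ ← -79° +66° = -13°
rotate link 1 by +66°: θ ← -13° +66° = 53°
rotate link 1 by -46°: θ ← 53° -46° = 7°
crank pin P = (r cos θ, r sin θ) = (24.813654, 3.046734)
h = r sin θ − e = 3.046734 − 20 = -16.953266
x = r cos θ + √(L² − h²) = 24.813654 + 85.332214 = 110.145868

110.1459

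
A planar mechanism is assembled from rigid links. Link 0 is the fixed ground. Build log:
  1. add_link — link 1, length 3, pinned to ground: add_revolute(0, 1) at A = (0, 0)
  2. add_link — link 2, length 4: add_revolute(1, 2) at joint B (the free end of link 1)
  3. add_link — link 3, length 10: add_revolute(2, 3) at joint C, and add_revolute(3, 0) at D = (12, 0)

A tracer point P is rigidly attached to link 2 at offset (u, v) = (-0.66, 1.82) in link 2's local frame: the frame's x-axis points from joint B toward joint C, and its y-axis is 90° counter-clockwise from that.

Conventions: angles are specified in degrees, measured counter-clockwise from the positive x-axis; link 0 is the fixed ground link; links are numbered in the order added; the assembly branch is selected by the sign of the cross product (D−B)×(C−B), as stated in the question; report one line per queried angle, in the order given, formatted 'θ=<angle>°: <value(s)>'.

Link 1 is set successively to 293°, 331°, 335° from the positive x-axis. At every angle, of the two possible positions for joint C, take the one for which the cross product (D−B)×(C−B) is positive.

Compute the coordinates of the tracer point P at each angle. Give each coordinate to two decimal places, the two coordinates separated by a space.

A=(0,0), D=(12.00,0)
θ=293°: B = A + 3.00·(cos293°, sin293°) = (1.1722, -2.7615)
θ=293°: |BD| = 11.1744
θ=293°: circle(B,4.00) ∩ circle(D,10.00): a=1.8286, h=3.5576
θ=293°:   candidates: C₊=(2.0649,1.1376) cross=39.754; C₋=(3.8233,-5.7568) cross=-39.754
θ=293°:   branch + wants cross > 0 → take C=(2.0649,1.1376) (cross=39.754)
θ=293°: ex = (C−B)/|BC| = (0.2232,0.9748); ey = (-0.9748,0.2232)
θ=293°: P = B + -0.66·ex + 1.82·ey = (-0.7492,-2.9987)
θ=331°: B = A + 3.00·(cos331°, sin331°) = (2.6239, -1.4544)
θ=331°: |BD| = 9.4883
θ=331°: circle(B,4.00) ∩ circle(D,10.00): a=0.3176, h=3.9874
θ=331°:   candidates: C₊=(2.3265,2.5345) cross=37.833; C₋=(3.5489,-5.3460) cross=-37.833
θ=331°:   branch + wants cross > 0 → take C=(2.3265,2.5345) (cross=37.833)
θ=331°: ex = (C−B)/|BC| = (-0.0743,0.9972); ey = (-0.9972,-0.0743)
θ=331°: P = B + -0.66·ex + 1.82·ey = (0.8580,-2.2479)
θ=335°: B = A + 3.00·(cos335°, sin335°) = (2.7189, -1.2679)
θ=335°: |BD| = 9.3673
θ=335°: circle(B,4.00) ∩ circle(D,10.00): a=0.1999, h=3.9950
θ=335°:   candidates: C₊=(2.3763,2.7174) cross=37.422; C₋=(3.4577,-5.1990) cross=-37.422
θ=335°:   branch + wants cross > 0 → take C=(2.3763,2.7174) (cross=37.422)
θ=335°: ex = (C−B)/|BC| = (-0.0857,0.9963); ey = (-0.9963,-0.0857)
θ=335°: P = B + -0.66·ex + 1.82·ey = (0.9621,-2.0813)

θ=293°: -0.75 -3.00
θ=331°: 0.86 -2.25
θ=335°: 0.96 -2.08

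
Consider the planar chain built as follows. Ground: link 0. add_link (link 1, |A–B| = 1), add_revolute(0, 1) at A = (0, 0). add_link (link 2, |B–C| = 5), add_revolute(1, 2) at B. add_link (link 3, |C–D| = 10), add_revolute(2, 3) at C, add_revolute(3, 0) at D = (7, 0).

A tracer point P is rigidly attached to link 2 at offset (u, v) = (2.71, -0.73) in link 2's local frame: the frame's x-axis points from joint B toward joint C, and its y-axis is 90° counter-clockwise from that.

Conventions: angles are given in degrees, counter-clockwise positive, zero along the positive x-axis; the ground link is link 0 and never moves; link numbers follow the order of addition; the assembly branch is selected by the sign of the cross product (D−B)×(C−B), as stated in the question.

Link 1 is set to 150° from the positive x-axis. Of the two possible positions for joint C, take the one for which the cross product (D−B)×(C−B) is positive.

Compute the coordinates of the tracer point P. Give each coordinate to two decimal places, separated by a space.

A=(0,0), D=(7.00,0)
B = A + 1.00·(cos150°, sin150°) = (-0.8660, 0.5000)
|BD| = 7.8819
circle(B,5.00) ∩ circle(D,10.00): a=-0.8168, h=4.9328
  candidates: C₊=(-1.3682,5.4747) cross=38.880; C₋=(-1.9941,-4.3711) cross=-38.880
  branch + wants cross > 0 → take C=(-1.3682,5.4747) (cross=38.880)
ex = (C−B)/|BC| = (-0.1004,0.9949); ey = (-0.9949,-0.1004)
P = B + 2.71·ex + -0.73·ey = (-0.4119,3.2696)

-0.41 3.27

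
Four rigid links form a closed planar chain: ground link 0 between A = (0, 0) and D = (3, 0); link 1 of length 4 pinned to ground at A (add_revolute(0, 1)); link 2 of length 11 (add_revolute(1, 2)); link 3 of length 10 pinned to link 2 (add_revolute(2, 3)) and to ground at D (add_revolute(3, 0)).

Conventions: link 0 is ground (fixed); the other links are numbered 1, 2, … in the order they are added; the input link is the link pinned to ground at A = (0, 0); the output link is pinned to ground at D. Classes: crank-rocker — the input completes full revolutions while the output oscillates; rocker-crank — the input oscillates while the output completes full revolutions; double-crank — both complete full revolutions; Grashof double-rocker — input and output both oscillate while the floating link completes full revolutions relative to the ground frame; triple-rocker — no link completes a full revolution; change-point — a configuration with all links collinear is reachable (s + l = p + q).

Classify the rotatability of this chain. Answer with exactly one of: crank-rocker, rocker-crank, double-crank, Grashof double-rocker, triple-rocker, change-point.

lengths: ground=3, input=4, coupler=11, output=10
sorted: s=3 (shortest), l=11 (longest), p+q=14
s + l = 14 vs p + q = 14
s + l = p + q → change-point (collinear configuration reachable)

change-point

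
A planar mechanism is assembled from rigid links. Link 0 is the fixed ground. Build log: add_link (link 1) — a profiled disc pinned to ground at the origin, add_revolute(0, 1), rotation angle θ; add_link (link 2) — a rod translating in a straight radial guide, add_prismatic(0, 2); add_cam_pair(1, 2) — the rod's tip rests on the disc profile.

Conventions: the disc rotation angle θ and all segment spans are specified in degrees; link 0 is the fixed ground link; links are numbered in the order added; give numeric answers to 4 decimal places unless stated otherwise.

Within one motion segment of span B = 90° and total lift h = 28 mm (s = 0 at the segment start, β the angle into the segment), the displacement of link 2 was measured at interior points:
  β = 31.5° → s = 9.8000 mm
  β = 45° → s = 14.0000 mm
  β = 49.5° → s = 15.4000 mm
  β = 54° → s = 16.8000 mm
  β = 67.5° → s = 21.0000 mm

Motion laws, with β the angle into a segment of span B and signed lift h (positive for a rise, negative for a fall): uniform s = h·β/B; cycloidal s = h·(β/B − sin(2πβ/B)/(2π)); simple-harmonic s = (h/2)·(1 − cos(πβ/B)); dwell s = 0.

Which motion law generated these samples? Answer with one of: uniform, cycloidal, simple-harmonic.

candidates at β/B = r: uniform s = h·r (linear in β); cycloidal s = h·(r − sin(2πr)/(2π)); simple-harmonic s = (h/2)(1 − cos(πr))
β=31.5°: printed 9.8000 | uniform 9.8000, cycloidal 6.1947, simple-harmonic 7.6441
β=45°: printed 14.0000 | uniform 14.0000, cycloidal 14.0000, simple-harmonic 14.0000
β=49.5°: printed 15.4000 | uniform 15.4000, cycloidal 16.7771, simple-harmonic 16.1901
β=54°: printed 16.8000 | uniform 16.8000, cycloidal 19.4194, simple-harmonic 18.3262
β=67.5°: printed 21.0000 | uniform 21.0000, cycloidal 25.4563, simple-harmonic 23.8995
only one law matches every sample → uniform

uniform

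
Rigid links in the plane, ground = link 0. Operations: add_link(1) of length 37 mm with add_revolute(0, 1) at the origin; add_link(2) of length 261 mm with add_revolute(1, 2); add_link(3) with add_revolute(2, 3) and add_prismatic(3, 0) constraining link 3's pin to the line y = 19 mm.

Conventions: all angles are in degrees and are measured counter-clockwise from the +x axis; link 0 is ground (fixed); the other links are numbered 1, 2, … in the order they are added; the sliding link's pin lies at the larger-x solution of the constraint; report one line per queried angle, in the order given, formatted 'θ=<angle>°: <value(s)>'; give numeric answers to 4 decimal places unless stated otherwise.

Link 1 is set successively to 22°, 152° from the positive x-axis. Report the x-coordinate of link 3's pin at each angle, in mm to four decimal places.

geometry: r = 37 mm, L = 261 mm, e = 19 mm
θ=22°: crank pin P = (r cos θ, r sin θ) = (34.305803, 13.860444)
θ=22°: h = r sin θ − e = 13.860444 − 19 = -5.139556
θ=22°: x = r cos θ + √(L² − h²) = 34.305803 + 260.949392 = 295.255194
θ=152°: crank pin P = (r cos θ, r sin θ) = (-32.669061, 17.370448)
θ=152°: h = r sin θ − e = 17.370448 − 19 = -1.629552
θ=152°: x = r cos θ + √(L² − h²) = -32.669061 + 260.994913 = 228.325852

θ=22°: 295.2552
θ=152°: 228.3259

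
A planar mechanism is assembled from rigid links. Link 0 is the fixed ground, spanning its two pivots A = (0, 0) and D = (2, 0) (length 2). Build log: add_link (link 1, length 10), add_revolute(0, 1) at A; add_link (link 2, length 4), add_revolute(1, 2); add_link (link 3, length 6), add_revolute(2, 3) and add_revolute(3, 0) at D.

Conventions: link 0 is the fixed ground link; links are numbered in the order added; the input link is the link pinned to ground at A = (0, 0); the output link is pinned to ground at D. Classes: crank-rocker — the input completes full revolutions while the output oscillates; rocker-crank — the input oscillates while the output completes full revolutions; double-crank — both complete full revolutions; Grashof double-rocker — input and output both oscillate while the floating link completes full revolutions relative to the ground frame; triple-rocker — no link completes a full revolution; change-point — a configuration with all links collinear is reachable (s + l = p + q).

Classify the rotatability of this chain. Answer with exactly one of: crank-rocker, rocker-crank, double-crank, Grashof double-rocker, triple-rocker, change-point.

lengths: ground=2, input=10, coupler=4, output=6
sorted: s=2 (shortest), l=10 (longest), p+q=10
s + l = 12 vs p + q = 10
s + l > p + q → non-Grashof → no link fully rotates → triple-rocker

triple-rocker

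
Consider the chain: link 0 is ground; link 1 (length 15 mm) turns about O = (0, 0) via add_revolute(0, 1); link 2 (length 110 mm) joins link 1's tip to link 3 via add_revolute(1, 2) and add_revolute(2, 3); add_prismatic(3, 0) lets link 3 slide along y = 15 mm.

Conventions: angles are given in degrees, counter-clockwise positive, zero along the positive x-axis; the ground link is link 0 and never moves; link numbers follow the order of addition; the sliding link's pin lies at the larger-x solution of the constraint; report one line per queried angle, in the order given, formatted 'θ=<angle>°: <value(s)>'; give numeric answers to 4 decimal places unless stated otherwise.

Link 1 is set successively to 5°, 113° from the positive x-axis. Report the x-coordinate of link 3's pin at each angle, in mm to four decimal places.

geometry: r = 15 mm, L = 110 mm, e = 15 mm
θ=5°: crank pin P = (r cos θ, r sin θ) = (14.942920, 1.307336)
θ=5°: h = r sin θ − e = 1.307336 − 15 = -13.692664
θ=5°: x = r cos θ + √(L² − h²) = 14.942920 + 109.144450 = 124.087370
θ=113°: crank pin P = (r cos θ, r sin θ) = (-5.860967, 13.807573)
θ=113°: h = r sin θ − e = 13.807573 − 15 = -1.192427
θ=113°: x = r cos θ + √(L² − h²) = -5.860967 + 109.993537 = 104.132570

θ=5°: 124.0874
θ=113°: 104.1326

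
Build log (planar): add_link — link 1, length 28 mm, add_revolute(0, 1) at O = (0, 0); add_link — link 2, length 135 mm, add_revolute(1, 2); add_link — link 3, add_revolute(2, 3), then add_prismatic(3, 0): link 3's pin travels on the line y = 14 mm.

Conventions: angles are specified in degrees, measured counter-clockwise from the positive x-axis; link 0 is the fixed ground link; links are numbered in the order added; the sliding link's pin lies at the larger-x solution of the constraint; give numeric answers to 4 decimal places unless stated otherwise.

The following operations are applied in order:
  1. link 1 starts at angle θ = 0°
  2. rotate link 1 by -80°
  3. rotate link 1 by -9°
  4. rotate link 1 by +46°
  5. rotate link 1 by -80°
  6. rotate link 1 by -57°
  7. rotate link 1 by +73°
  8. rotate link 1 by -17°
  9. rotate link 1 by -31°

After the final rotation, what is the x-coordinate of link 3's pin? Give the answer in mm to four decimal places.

geometry: r = 28 mm, L = 135 mm, e = 14 mm; θ starts at 0°
rotate link 1 by -80°: θ ← 0° -80° = -80°
rotate link 1 by -9°: θ ← -80° -9° = -89°
rotate link 1 by +46°: θ ← -89° +46° = -43°
rotate link 1 by -80°: θ ← -43° -80° = -123°
rotate link 1 by -57°: θ ← -123° -57° = -180°
rotate link 1 by +73°: θ ← -180° +73° = -107°
rotate link 1 by -17°: θ ← -107° -17° = -124°
rotate link 1 by -31°: θ ← -124° -31° = -155°
crank pin P = (r cos θ, r sin θ) = (-25.376618, -11.833311)
h = r sin θ − e = -11.833311 − 14 = -25.833311
x = r cos θ + √(L² − h²) = -25.376618 + 132.505245 = 107.128627

107.1286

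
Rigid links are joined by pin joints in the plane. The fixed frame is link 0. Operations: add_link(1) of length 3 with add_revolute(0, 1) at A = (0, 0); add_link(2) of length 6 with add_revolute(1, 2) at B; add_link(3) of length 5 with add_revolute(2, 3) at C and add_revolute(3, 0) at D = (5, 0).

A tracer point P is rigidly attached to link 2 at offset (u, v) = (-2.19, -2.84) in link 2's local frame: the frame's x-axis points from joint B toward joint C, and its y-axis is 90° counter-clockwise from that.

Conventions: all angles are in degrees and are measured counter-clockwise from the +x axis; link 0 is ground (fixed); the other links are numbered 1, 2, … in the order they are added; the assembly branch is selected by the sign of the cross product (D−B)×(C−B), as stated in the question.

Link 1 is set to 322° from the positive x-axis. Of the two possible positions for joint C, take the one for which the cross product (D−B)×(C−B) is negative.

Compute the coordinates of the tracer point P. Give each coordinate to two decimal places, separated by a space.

A=(0,0), D=(5.00,0)
B = A + 3.00·(cos322°, sin322°) = (2.3640, -1.8470)
|BD| = 3.2186
circle(B,6.00) ∩ circle(D,5.00): a=3.3181, h=4.9990
  candidates: C₊=(2.2128,4.1511) cross=16.090; C₋=(7.9501,-4.0369) cross=-16.090
  branch - wants cross < 0 → take C=(7.9501,-4.0369) (cross=-16.090)
ex = (C−B)/|BC| = (0.9310,-0.3650); ey = (0.3650,0.9310)
P = B + -2.19·ex + -2.84·ey = (-0.7115,-3.6917)

-0.71 -3.69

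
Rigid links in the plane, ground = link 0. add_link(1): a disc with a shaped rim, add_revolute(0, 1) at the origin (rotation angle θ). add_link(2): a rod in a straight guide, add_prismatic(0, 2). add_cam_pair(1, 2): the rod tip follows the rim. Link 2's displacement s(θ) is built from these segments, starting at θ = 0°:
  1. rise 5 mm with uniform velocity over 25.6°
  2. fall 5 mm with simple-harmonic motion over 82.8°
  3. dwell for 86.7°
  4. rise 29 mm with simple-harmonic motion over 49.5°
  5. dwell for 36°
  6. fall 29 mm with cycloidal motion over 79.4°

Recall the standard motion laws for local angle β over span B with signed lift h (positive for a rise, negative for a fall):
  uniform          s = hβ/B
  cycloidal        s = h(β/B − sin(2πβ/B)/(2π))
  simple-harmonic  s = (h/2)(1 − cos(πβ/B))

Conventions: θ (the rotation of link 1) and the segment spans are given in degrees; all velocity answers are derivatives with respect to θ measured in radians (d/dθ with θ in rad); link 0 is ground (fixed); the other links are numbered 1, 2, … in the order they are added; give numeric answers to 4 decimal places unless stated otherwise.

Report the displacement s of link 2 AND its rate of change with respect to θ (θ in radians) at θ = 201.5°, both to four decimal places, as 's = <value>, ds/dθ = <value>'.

segment 1 (0° to 25.6°, uniform, h = 5) is passed completely: s = 0.0000 + (5) = 5.0000
segment 2 (25.6° to 108.4°, simple-harmonic, h = -5) is passed completely: s = 5.0000 + (-5) = 0.0000
segment 3 (108.4° to 195.1°, dwell): s unchanged at 0.0000
θ = 201.5° falls in segment 4 (195.1° to 244.6°, simple-harmonic, h = 29): β = 201.5 − 195.1 = 6.4°, B = 49.5°; Δs = 29/2·(1 − cos(π·0.1293)) = 1.1798; s = 0.0000 + 1.1798 = 1.1798
velocity in seg [195.1°–244.6°] (simple-harmonic), θ in radians: β = 6.4° = 0.1117 rad, B = 49.5° = 0.8639 rad; ds/dθ = (πh/(2B)) sin(πβ/B) = (π·29/(2·0.8639)) sin(π·0.1293) = 20.832982 mm/rad

s = 1.1798, ds/dθ = 20.8330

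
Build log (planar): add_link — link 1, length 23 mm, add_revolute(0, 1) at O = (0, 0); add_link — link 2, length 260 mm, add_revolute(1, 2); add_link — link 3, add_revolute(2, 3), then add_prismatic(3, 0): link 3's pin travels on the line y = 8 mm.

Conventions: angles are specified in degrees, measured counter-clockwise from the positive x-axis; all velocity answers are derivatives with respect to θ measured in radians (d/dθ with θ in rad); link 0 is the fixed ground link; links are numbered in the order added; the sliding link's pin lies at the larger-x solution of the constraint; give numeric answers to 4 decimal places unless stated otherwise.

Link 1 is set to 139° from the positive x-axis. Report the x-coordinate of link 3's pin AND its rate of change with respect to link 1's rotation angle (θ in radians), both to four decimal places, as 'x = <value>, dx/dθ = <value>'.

geometry: r = 23 mm, L = 260 mm, e = 8 mm
crank pin P = (r cos θ, r sin θ) = (-17.358320, 15.089358)
h = r sin θ − e = 15.089358 − 8 = 7.089358
x = r cos θ + √(L² − h²) = -17.358320 + 259.903330 = 242.545010
dx/dθ = −r sin θ − h·r cos θ/√(L² − h²) (θ in radians; h = 7.089358) = -14.615876

x = 242.5450, dx/dθ = -14.6159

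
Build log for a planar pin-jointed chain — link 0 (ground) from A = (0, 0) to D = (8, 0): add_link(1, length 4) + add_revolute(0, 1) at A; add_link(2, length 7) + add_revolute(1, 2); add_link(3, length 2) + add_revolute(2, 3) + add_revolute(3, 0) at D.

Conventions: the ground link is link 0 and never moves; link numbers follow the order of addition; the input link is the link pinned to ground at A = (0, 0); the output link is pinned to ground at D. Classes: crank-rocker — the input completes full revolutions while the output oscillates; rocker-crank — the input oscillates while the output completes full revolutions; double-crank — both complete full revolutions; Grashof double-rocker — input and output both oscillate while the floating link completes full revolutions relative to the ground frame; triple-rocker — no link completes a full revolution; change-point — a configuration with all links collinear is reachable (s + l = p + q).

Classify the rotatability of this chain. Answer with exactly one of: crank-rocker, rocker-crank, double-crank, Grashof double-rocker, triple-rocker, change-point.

lengths: ground=8, input=4, coupler=7, output=2
sorted: s=2 (shortest), l=8 (longest), p+q=11
s + l = 10 vs p + q = 11
s + l < p + q (Grashof) with shortest = output link → rocker-crank

rocker-crank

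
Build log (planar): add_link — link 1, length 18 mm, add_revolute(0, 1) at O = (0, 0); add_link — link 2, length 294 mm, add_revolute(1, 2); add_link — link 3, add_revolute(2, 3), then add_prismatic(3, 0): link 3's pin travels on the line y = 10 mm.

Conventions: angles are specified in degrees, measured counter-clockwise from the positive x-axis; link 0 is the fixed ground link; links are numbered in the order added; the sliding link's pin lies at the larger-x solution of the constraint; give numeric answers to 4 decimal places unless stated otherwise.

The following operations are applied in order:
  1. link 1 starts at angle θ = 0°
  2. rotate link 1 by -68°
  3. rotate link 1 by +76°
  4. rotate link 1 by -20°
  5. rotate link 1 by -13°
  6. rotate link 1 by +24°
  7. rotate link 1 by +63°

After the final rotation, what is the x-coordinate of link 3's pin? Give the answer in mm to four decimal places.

geometry: r = 18 mm, L = 294 mm, e = 10 mm; θ starts at 0°
rotate link 1 by -68°: θ ← 0° -68° = -68°
rotate link 1 by +76°: θ ← -68° +76° = 8°
rotate link 1 by -20°: θ ← 8° -20° = -12°
rotate link 1 by -13°: θ ← -12° -13° = -25°
rotate link 1 by +24°: θ ← -25° +24° = -1°
rotate link 1 by +63°: θ ← -1° +63° = 62°
crank pin P = (r cos θ, r sin θ) = (8.450488, 15.893057)
h = r sin θ − e = 15.893057 − 10 = 5.893057
x = r cos θ + √(L² − h²) = 8.450488 + 293.940933 = 302.391421

302.3914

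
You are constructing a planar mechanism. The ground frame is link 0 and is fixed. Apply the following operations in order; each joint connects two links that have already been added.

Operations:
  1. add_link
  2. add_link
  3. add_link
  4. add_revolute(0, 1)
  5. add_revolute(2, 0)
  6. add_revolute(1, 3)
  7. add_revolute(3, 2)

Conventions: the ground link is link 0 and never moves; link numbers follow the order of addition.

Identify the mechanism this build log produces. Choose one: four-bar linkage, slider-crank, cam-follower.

links: 4 (incl. ground); joints: 4 revolute, 0 prismatic, 0 higher (cam) pair, forming one closed loop
4 links in a single 4R loop → four-bar linkage

four-bar linkage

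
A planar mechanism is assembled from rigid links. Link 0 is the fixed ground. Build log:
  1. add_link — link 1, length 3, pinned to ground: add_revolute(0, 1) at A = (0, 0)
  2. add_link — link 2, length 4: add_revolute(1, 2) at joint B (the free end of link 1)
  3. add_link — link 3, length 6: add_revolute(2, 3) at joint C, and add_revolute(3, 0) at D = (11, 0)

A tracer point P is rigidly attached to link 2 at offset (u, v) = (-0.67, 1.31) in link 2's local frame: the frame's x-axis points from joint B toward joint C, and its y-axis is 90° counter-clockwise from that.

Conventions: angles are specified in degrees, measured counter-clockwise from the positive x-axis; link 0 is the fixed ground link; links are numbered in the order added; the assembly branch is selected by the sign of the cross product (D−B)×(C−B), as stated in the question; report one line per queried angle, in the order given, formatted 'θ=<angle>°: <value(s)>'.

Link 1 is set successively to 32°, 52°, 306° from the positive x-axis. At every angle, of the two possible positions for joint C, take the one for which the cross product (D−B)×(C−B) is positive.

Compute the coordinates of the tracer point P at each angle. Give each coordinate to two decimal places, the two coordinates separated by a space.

A=(0,0), D=(11.00,0)
θ=32°: B = A + 3.00·(cos32°, sin32°) = (2.5441, 1.5898)
θ=32°: |BD| = 8.6040
θ=32°: circle(B,4.00) ∩ circle(D,6.00): a=3.1398, h=2.4783
θ=32°:   candidates: C₊=(6.0877,3.4453) cross=21.323; C₋=(5.1719,-1.4260) cross=-21.323
θ=32°:   branch + wants cross > 0 → take C=(6.0877,3.4453) (cross=21.323)
θ=32°: ex = (C−B)/|BC| = (0.8859,0.4639); ey = (-0.4639,0.8859)
θ=32°: P = B + -0.67·ex + 1.31·ey = (1.3429,2.4395)
θ=52°: B = A + 3.00·(cos52°, sin52°) = (1.8470, 2.3640)
θ=52°: |BD| = 9.4534
θ=52°: circle(B,4.00) ∩ circle(D,6.00): a=3.6689, h=1.5936
θ=52°:   candidates: C₊=(5.7978,2.9895) cross=15.064; C₋=(5.0008,-0.0964) cross=-15.064
θ=52°:   branch + wants cross > 0 → take C=(5.7978,2.9895) (cross=15.064)
θ=52°: ex = (C−B)/|BC| = (0.9877,0.1564); ey = (-0.1564,0.9877)
θ=52°: P = B + -0.67·ex + 1.31·ey = (0.9804,3.5532)
θ=306°: B = A + 3.00·(cos306°, sin306°) = (1.7634, -2.4271)
θ=306°: |BD| = 9.5502
θ=306°: circle(B,4.00) ∩ circle(D,6.00): a=3.7280, h=1.4498
θ=306°:   candidates: C₊=(5.0005,-0.0774) cross=13.846; C₋=(5.7374,-2.8819) cross=-13.846
θ=306°:   branch + wants cross > 0 → take C=(5.0005,-0.0774) (cross=13.846)
θ=306°: ex = (C−B)/|BC| = (0.8093,0.5874); ey = (-0.5874,0.8093)
θ=306°: P = B + -0.67·ex + 1.31·ey = (0.4516,-1.7605)

θ=32°: 1.34 2.44
θ=52°: 0.98 3.55
θ=306°: 0.45 -1.76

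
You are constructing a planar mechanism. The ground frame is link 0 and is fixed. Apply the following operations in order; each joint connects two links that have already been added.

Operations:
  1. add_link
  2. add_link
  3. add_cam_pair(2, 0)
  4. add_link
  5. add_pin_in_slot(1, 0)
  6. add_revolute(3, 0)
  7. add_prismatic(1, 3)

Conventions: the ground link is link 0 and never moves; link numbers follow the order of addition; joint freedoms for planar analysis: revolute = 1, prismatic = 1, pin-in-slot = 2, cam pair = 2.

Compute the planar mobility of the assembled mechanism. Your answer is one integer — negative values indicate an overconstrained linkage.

(L,J1,J2)=(1,0,0); link0 fixed
link1: (2,0,0)
link2: (3,0,0)
C 2-0 [J2]: (3,0,1)
link3: (4,0,1)
PS 1-0 [J2]: (4,0,2)
R 3-0 [J1]: (4,1,2)
P 1-3 [J1]: (4,2,2)
Grübler: 3·3 − 2·2 − 2 = 3

M = 3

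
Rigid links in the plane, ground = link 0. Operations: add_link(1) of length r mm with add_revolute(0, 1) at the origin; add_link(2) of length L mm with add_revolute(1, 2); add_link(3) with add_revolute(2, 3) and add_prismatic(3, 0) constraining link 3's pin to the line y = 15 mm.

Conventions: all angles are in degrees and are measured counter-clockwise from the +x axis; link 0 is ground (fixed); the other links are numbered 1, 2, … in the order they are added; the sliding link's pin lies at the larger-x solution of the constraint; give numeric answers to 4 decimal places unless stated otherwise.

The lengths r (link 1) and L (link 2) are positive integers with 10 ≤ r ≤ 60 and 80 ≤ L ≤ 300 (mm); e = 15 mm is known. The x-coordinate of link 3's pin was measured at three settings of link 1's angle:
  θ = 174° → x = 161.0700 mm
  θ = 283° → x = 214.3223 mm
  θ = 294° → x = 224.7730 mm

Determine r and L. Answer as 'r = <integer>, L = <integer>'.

constraint per measurement: (x − r cos θ)² + (r sin θ − e)² = L²
subtracting the θ₁ and θ₂ equations cancels the r² and L² terms:
r = (x₁² − x₂²) / (2[(x₁cos θ₁ + e sin θ₁) − (x₂cos θ₂ + e sin θ₂)]) = 52.0001 → r = 52
L² = (x₁ − r cos θ₁)² + (r sin θ₁ − e)² = 45368.9952 → L = 213.0000 → L = 213
check at θ₃=294°: x = 224.7730 (printed 224.7730) ✓

r = 52, L = 213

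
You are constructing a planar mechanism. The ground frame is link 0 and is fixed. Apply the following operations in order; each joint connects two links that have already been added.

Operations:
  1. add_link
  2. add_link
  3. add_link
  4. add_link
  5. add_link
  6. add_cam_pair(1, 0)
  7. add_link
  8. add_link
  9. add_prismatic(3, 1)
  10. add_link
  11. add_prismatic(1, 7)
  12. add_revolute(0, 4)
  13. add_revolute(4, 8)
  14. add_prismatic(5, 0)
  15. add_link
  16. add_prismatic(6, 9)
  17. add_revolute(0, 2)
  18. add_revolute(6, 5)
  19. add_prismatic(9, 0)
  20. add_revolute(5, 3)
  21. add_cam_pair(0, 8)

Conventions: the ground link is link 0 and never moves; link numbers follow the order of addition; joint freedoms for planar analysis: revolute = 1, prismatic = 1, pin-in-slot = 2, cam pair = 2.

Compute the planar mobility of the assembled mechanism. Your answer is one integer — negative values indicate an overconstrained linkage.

link 0 = ground. State L|J1|J2 = 1|0|0
+link1  2|0|0
+link2  3|0|0
+link3  4|0|0
+link4  5|0|0
+link5  6|0|0
C(1,0) f=2→J2  6|0|1
+link6  7|0|1
+link7  8|0|1
P(3,1) f=1→J1  8|1|1
+link8  9|1|1
P(1,7) f=1→J1  9|2|1
R(0,4) f=1→J1  9|3|1
R(4,8) f=1→J1  9|4|1
P(5,0) f=1→J1  9|5|1
+link9  10|5|1
P(6,9) f=1→J1  10|6|1
R(0,2) f=1→J1  10|7|1
R(6,5) f=1→J1  10|8|1
P(9,0) f=1→J1  10|9|1
R(5,3) f=1→J1  10|10|1
C(0,8) f=2→J2  10|10|2
M = 3(10−1)−2·10−2 = 27−20−2 = 5

M = 5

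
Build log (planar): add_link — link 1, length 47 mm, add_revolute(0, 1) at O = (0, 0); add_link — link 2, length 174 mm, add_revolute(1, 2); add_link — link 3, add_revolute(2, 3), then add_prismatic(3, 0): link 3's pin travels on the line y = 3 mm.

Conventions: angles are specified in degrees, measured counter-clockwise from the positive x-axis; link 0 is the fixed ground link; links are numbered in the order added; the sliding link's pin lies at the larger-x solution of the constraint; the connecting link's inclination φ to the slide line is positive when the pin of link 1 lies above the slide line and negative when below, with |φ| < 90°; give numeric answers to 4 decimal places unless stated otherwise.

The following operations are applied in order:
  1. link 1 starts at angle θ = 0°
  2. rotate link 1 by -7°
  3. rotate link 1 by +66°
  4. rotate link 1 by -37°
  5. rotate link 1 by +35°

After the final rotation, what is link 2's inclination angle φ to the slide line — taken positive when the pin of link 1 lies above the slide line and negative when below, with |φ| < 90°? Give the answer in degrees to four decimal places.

geometry: r = 47 mm, L = 174 mm, e = 3 mm; θ starts at 0°
rotate link 1 by -7°: θ ← 0° -7° = -7°
rotate link 1 by +66°: θ ← -7° +66° = 59°
rotate link 1 by -37°: θ ← 59° -37° = 22°
rotate link 1 by +35°: θ ← 22° +35° = 57°
h = r sin θ − e = 39.417517 − 3 = 36.417517
sin φ = h / L = 36.417517 / 174 = 0.20929607
φ = arcsin(0.20929607) = 12.081104°

12.0811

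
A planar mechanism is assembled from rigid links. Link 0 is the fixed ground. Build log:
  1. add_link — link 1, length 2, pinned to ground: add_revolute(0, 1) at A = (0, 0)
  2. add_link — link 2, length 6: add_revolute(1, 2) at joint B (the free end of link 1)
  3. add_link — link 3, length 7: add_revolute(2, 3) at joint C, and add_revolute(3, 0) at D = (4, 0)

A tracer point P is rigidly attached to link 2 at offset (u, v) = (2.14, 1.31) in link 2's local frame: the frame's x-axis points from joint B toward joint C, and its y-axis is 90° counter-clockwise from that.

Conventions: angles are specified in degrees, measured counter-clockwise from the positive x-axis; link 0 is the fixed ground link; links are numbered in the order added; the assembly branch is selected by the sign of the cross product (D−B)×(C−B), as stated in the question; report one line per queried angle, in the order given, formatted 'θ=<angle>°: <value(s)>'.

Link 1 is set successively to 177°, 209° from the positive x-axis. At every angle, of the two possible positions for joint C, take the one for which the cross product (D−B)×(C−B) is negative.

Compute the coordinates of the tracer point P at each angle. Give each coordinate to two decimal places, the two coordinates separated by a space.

A=(0,0), D=(4.00,0)
θ=177°: B = A + 2.00·(cos177°, sin177°) = (-1.9973, 0.1047)
θ=177°: |BD| = 5.9982
θ=177°: circle(B,6.00) ∩ circle(D,7.00): a=1.9154, h=5.6860
θ=177°:   candidates: C₊=(0.0171,5.7564) cross=34.106; C₋=(-0.1814,-5.6139) cross=-34.106
θ=177°:   branch - wants cross < 0 → take C=(-0.1814,-5.6139) (cross=-34.106)
θ=177°: ex = (C−B)/|BC| = (0.3027,-0.9531); ey = (0.9531,0.3027)
θ=177°: P = B + 2.14·ex + 1.31·ey = (-0.1010,-1.5385)
θ=209°: B = A + 2.00·(cos209°, sin209°) = (-1.7492, -0.9696)
θ=209°: |BD| = 5.8304
θ=209°: circle(B,6.00) ∩ circle(D,7.00): a=1.8004, h=5.7235
θ=209°:   candidates: C₊=(-0.9258,4.9736) cross=33.371; C₋=(0.9779,-6.3140) cross=-33.371
θ=209°:   branch - wants cross < 0 → take C=(0.9779,-6.3140) (cross=-33.371)
θ=209°: ex = (C−B)/|BC| = (0.4545,-0.8907); ey = (0.8907,0.4545)
θ=209°: P = B + 2.14·ex + 1.31·ey = (0.3903,-2.2804)

θ=177°: -0.10 -1.54
θ=209°: 0.39 -2.28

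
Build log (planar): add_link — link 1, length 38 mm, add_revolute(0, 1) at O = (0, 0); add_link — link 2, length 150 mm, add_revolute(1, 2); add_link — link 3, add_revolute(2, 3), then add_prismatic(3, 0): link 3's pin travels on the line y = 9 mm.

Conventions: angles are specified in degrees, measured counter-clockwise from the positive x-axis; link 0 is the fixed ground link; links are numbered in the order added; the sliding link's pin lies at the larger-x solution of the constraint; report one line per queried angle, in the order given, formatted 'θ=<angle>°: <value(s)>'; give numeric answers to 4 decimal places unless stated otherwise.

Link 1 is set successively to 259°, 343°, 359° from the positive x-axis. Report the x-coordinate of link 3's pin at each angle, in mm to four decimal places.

geometry: r = 38 mm, L = 150 mm, e = 9 mm
θ=259°: crank pin P = (r cos θ, r sin θ) = (-7.250742, -37.301833)
θ=259°: h = r sin θ − e = -37.301833 − 9 = -46.301833
θ=259°: x = r cos θ + √(L² − h²) = -7.250742 + 142.674946 = 135.424204
θ=343°: crank pin P = (r cos θ, r sin θ) = (36.339581, -11.110125)
θ=343°: h = r sin θ − e = -11.110125 − 9 = -20.110125
θ=343°: x = r cos θ + √(L² − h²) = 36.339581 + 148.645830 = 184.985411
θ=359°: crank pin P = (r cos θ, r sin θ) = (37.994212, -0.663191)
θ=359°: h = r sin θ − e = -0.663191 − 9 = -9.663191
θ=359°: x = r cos θ + √(L² − h²) = 37.994212 + 149.688419 = 187.682631

θ=259°: 135.4242
θ=343°: 184.9854
θ=359°: 187.6826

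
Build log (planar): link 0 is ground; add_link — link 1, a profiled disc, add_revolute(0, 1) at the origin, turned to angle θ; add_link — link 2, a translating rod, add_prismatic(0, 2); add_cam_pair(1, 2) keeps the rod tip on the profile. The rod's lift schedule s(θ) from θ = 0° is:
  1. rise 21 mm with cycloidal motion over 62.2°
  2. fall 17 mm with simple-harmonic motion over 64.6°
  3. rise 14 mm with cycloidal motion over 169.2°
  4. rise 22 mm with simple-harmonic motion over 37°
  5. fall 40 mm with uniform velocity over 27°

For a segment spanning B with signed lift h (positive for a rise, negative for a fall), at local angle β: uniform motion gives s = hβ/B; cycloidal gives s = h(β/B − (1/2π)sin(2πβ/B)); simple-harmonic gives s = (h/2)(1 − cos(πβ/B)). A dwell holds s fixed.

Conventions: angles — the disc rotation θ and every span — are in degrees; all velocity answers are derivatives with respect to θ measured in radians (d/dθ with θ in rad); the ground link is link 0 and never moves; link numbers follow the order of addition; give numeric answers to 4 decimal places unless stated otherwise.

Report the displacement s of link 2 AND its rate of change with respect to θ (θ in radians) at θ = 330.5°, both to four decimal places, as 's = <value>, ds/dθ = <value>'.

seg 1 [0°–62.2°] cycloidal, h=21: full span → s += 21 → s = 21.0000
seg 2 [62.2°–126.8°] simple-harmonic, h=-17: full span → s += -17 → s = 4.0000
seg 3 [126.8°–296°] cycloidal, h=14: full span → s += 14 → s = 18.0000
seg 4 [296°–333°] simple-harmonic, h=22: θ=330.5° here. β=34.5, B=37. 22/2·(1 − cos(π·0.9324)) = 21.7531 → s = 39.7531
velocity in seg [296°–333°] (simple-harmonic), θ in radians: β = 34.5° = 0.6021 rad, B = 37° = 0.6458 rad; ds/dθ = (πh/(2B)) sin(πβ/B) = (π·22/(2·0.6458)) sin(π·0.9324) = 11.274188 mm/rad

s = 39.7531, ds/dθ = 11.2742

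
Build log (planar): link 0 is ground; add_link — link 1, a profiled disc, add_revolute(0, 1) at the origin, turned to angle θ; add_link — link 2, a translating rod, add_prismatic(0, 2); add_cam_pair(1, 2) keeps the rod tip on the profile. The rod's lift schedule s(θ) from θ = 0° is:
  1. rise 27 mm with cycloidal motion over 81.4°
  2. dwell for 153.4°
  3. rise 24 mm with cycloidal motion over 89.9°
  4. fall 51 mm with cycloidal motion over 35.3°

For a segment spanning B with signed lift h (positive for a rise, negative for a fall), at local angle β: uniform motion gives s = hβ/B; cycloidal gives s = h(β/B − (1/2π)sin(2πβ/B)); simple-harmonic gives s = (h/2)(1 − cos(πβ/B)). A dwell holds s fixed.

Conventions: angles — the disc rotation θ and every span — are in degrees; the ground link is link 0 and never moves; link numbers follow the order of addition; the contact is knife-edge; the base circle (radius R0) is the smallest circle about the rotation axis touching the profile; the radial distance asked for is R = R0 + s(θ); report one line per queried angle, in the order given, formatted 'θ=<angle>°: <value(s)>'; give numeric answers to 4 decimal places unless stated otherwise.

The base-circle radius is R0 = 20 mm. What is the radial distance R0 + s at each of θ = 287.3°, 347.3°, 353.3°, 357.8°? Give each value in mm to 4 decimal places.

seg 1 [0°–81.4°] cycloidal, h=27: full span → s += 27 → s = 27.0000
seg 2 [81.4°–234.8°] dwell: s stays 27.0000
seg 3 [234.8°–324.7°] cycloidal, h=24: θ=287.3° here. β=52.5, B=89.9. 24·(0.5840 − sin(2π·0.5840)/(2π)) = 15.9389 → s = 42.9389
seg 3 [234.8°–324.7°] cycloidal, h=24: full span → s += 24 → s = 51.0000
seg 4 [324.7°–360°] cycloidal, h=-51: θ=347.3° here. β=22.6, B=35.3. -51·(0.6402 − sin(2π·0.6402)/(2π)) = -38.9131 → s = 12.0869
seg 4 [324.7°–360°] cycloidal, h=-51: θ=353.3° here. β=28.6, B=35.3. -51·(0.8102 − sin(2π·0.8102)/(2π)) = -48.8633 → s = 2.1367
seg 4 [324.7°–360°] cycloidal, h=-51: θ=357.8° here. β=33.1, B=35.3. -51·(0.9377 − sin(2π·0.9377)/(2π)) = -50.9194 → s = 0.0806
θ=287.3°: R = R0 + s = 20 + 42.9389 = 62.9389
θ=347.3°: R = R0 + s = 20 + 12.0869 = 32.0869
θ=353.3°: R = R0 + s = 20 + 2.1367 = 22.1367
θ=357.8°: R = R0 + s = 20 + 0.0806 = 20.0806

θ=287.3°: 62.9389
θ=347.3°: 32.0869
θ=353.3°: 22.1367
θ=357.8°: 20.0806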